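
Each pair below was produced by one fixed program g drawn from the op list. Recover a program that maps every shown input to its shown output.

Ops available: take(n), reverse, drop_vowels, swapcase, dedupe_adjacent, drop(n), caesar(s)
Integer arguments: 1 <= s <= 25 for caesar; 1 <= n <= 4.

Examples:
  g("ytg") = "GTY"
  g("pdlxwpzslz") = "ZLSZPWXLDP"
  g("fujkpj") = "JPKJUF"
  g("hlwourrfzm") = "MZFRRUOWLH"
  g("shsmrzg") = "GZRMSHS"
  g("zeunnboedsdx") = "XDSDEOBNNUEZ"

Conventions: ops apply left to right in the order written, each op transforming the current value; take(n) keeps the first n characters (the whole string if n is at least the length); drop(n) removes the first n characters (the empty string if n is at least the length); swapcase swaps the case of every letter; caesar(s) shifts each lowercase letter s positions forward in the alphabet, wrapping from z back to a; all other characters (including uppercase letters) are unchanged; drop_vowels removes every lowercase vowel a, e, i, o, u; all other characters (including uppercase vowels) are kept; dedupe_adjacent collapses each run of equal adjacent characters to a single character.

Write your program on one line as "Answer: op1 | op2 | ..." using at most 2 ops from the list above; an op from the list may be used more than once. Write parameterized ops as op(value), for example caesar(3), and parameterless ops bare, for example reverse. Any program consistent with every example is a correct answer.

swapcase | reverse

Check, running the answer program on each example:
  "ytg" -> "YTG" -> "GTY"
  "pdlxwpzslz" -> "PDLXWPZSLZ" -> "ZLSZPWXLDP"
  "fujkpj" -> "FUJKPJ" -> "JPKJUF"
  "hlwourrfzm" -> "HLWOURRFZM" -> "MZFRRUOWLH"
  "shsmrzg" -> "SHSMRZG" -> "GZRMSHS"
  "zeunnboedsdx" -> "ZEUNNBOEDSDX" -> "XDSDEOBNNUEZ"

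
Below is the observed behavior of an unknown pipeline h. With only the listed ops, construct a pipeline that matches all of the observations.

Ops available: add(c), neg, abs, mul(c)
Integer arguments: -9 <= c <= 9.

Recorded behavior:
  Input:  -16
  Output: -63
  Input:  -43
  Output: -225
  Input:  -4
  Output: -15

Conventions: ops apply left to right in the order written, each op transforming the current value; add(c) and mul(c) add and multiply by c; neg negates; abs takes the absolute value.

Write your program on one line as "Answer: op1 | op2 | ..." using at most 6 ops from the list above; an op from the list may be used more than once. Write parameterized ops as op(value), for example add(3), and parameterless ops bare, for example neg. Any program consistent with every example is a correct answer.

add(6) | abs | mul(6) | neg | add(-3)

Check, running the answer program on each example:
  -16 -> -10 -> 10 -> 60 -> -60 -> -63
  -43 -> -37 -> 37 -> 222 -> -222 -> -225
  -4 -> 2 -> 2 -> 12 -> -12 -> -15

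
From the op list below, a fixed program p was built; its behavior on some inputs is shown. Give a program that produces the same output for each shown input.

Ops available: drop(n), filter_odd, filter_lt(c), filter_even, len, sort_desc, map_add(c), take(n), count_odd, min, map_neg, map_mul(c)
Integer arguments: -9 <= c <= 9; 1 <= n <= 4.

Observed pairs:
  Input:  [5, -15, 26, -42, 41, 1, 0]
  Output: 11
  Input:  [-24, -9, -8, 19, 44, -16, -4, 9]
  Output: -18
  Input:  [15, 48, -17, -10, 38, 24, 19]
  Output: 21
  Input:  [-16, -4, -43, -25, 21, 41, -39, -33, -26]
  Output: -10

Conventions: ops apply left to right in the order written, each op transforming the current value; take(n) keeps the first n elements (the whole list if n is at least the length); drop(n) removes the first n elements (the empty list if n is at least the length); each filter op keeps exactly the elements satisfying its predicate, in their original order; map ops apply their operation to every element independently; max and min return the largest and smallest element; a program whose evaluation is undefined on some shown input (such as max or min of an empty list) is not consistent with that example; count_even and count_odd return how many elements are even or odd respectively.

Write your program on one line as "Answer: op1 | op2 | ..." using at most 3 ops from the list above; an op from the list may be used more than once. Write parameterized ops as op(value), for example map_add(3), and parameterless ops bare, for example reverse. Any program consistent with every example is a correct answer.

take(1) | map_add(6) | min

Check, running the answer program on each example:
  [5, -15, 26, -42, 41, 1, 0] -> [5] -> [11] -> 11
  [-24, -9, -8, 19, 44, -16, -4, 9] -> [-24] -> [-18] -> -18
  [15, 48, -17, -10, 38, 24, 19] -> [15] -> [21] -> 21
  [-16, -4, -43, -25, 21, 41, -39, -33, -26] -> [-16] -> [-10] -> -10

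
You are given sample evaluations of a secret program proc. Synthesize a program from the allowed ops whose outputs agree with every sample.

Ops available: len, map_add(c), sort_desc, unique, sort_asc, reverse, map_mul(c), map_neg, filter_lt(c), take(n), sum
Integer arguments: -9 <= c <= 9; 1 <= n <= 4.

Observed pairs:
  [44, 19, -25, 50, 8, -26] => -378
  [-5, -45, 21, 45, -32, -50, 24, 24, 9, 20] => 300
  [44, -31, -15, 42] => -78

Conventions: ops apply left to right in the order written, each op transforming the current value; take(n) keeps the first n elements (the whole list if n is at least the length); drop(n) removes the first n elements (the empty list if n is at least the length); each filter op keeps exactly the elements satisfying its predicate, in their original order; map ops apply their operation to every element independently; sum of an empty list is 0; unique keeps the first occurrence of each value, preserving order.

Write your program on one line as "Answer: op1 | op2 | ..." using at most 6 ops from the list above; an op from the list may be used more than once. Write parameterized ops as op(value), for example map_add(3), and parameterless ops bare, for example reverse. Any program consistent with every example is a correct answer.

map_mul(6) | take(2) | map_neg | sort_desc | sum

Check, running the answer program on each example:
  [44, 19, -25, 50, 8, -26] -> [264, 114, -150, 300, 48, -156] -> [264, 114] -> [-264, -114] -> [-114, -264] -> -378
  [-5, -45, 21, 45, -32, -50, 24, 24, 9, 20] -> [-30, -270, 126, 270, -192, -300, 144, 144, 54, 120] -> [-30, -270] -> [30, 270] -> [270, 30] -> 300
  [44, -31, -15, 42] -> [264, -186, -90, 252] -> [264, -186] -> [-264, 186] -> [186, -264] -> -78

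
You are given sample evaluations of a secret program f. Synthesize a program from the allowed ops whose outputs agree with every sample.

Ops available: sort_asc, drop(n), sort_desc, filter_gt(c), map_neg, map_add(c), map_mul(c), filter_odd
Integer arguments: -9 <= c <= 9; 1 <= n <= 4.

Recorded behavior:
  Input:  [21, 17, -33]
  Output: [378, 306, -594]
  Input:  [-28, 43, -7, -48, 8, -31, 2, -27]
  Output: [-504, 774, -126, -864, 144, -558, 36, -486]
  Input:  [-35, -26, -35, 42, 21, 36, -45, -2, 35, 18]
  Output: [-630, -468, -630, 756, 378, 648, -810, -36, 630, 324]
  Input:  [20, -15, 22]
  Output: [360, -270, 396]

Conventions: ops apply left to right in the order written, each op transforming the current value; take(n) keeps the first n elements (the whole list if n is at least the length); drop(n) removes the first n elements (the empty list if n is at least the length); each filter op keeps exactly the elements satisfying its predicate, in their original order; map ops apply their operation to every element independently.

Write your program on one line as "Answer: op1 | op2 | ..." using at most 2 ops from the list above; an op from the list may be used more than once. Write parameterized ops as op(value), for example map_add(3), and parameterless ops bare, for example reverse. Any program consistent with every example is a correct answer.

map_mul(9) | map_mul(2)

Check, running the answer program on each example:
  [21, 17, -33] -> [189, 153, -297] -> [378, 306, -594]
  [-28, 43, -7, -48, 8, -31, 2, -27] -> [-252, 387, -63, -432, 72, -279, 18, -243] -> [-504, 774, -126, -864, 144, -558, 36, -486]
  [-35, -26, -35, 42, 21, 36, -45, -2, 35, 18] -> [-315, -234, -315, 378, 189, 324, -405, -18, 315, 162] -> [-630, -468, -630, 756, 378, 648, -810, -36, 630, 324]
  [20, -15, 22] -> [180, -135, 198] -> [360, -270, 396]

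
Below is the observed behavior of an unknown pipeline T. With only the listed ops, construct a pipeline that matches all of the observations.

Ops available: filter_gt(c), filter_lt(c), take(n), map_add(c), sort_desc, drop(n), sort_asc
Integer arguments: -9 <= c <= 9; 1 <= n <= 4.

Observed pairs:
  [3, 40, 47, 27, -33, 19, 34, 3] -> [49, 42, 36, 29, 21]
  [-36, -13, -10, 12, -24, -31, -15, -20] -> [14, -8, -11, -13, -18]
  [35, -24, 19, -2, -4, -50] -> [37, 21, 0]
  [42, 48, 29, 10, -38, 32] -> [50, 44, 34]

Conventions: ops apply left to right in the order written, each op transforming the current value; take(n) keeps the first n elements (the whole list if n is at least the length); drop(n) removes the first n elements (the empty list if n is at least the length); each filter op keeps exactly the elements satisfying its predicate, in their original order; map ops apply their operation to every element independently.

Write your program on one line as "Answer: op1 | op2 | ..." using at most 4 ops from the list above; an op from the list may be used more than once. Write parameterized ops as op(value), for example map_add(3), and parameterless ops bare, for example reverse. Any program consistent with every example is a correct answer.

sort_asc | drop(3) | sort_desc | map_add(2)

Check, running the answer program on each example:
  [3, 40, 47, 27, -33, 19, 34, 3] -> [-33, 3, 3, 19, 27, 34, 40, 47] -> [19, 27, 34, 40, 47] -> [47, 40, 34, 27, 19] -> [49, 42, 36, 29, 21]
  [-36, -13, -10, 12, -24, -31, -15, -20] -> [-36, -31, -24, -20, -15, -13, -10, 12] -> [-20, -15, -13, -10, 12] -> [12, -10, -13, -15, -20] -> [14, -8, -11, -13, -18]
  [35, -24, 19, -2, -4, -50] -> [-50, -24, -4, -2, 19, 35] -> [-2, 19, 35] -> [35, 19, -2] -> [37, 21, 0]
  [42, 48, 29, 10, -38, 32] -> [-38, 10, 29, 32, 42, 48] -> [32, 42, 48] -> [48, 42, 32] -> [50, 44, 34]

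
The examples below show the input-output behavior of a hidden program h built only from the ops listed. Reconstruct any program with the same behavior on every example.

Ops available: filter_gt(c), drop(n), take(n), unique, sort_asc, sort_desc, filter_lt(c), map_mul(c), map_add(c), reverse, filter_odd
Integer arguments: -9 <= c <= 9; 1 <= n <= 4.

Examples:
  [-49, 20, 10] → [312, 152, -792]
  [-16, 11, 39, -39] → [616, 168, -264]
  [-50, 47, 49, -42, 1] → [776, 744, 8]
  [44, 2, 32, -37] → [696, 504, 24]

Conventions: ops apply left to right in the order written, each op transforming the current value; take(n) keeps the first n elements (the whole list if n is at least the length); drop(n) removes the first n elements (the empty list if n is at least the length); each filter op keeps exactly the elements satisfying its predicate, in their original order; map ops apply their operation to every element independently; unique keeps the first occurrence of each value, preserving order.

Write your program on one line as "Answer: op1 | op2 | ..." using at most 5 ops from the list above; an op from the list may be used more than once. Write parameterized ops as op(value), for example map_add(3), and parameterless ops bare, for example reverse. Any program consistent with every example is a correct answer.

sort_desc | map_mul(-4) | map_mul(-4) | map_add(-8) | take(3)

Check, running the answer program on each example:
  [-49, 20, 10] -> [20, 10, -49] -> [-80, -40, 196] -> [320, 160, -784] -> [312, 152, -792] -> [312, 152, -792]
  [-16, 11, 39, -39] -> [39, 11, -16, -39] -> [-156, -44, 64, 156] -> [624, 176, -256, -624] -> [616, 168, -264, -632] -> [616, 168, -264]
  [-50, 47, 49, -42, 1] -> [49, 47, 1, -42, -50] -> [-196, -188, -4, 168, 200] -> [784, 752, 16, -672, -800] -> [776, 744, 8, -680, -808] -> [776, 744, 8]
  [44, 2, 32, -37] -> [44, 32, 2, -37] -> [-176, -128, -8, 148] -> [704, 512, 32, -592] -> [696, 504, 24, -600] -> [696, 504, 24]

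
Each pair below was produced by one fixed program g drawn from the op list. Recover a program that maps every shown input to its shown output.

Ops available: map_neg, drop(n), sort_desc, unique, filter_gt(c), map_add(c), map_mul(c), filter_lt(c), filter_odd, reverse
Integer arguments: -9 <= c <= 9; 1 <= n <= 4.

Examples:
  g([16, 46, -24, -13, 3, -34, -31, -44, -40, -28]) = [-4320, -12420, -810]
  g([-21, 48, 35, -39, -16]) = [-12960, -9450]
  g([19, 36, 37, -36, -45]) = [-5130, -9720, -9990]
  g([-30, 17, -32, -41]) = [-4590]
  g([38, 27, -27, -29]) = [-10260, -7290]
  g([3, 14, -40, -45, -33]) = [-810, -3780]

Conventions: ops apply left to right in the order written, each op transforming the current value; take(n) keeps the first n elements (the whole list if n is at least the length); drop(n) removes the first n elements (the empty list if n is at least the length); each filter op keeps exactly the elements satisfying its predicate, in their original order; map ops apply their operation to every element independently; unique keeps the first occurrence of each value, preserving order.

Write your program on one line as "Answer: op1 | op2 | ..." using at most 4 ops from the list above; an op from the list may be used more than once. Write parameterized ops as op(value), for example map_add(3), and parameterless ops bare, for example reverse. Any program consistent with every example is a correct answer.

map_mul(-6) | map_mul(5) | map_mul(9) | filter_lt(-5)

Check, running the answer program on each example:
  [16, 46, -24, -13, 3, -34, -31, -44, -40, -28] -> [-96, -276, 144, 78, -18, 204, 186, 264, 240, 168] -> [-480, -1380, 720, 390, -90, 1020, 930, 1320, 1200, 840] -> [-4320, -12420, 6480, 3510, -810, 9180, 8370, 11880, 10800, 7560] -> [-4320, -12420, -810]
  [-21, 48, 35, -39, -16] -> [126, -288, -210, 234, 96] -> [630, -1440, -1050, 1170, 480] -> [5670, -12960, -9450, 10530, 4320] -> [-12960, -9450]
  [19, 36, 37, -36, -45] -> [-114, -216, -222, 216, 270] -> [-570, -1080, -1110, 1080, 1350] -> [-5130, -9720, -9990, 9720, 12150] -> [-5130, -9720, -9990]
  [-30, 17, -32, -41] -> [180, -102, 192, 246] -> [900, -510, 960, 1230] -> [8100, -4590, 8640, 11070] -> [-4590]
  [38, 27, -27, -29] -> [-228, -162, 162, 174] -> [-1140, -810, 810, 870] -> [-10260, -7290, 7290, 7830] -> [-10260, -7290]
  [3, 14, -40, -45, -33] -> [-18, -84, 240, 270, 198] -> [-90, -420, 1200, 1350, 990] -> [-810, -3780, 10800, 12150, 8910] -> [-810, -3780]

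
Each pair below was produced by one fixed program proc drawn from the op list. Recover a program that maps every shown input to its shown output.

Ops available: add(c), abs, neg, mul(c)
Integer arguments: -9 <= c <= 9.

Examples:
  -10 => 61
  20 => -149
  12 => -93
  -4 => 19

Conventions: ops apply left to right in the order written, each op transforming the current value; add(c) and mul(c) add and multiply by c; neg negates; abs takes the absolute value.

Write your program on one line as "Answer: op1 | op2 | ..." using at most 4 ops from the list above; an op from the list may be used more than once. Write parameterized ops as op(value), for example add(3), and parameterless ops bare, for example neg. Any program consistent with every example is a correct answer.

mul(7) | add(9) | neg

Check, running the answer program on each example:
  -10 -> -70 -> -61 -> 61
  20 -> 140 -> 149 -> -149
  12 -> 84 -> 93 -> -93
  -4 -> -28 -> -19 -> 19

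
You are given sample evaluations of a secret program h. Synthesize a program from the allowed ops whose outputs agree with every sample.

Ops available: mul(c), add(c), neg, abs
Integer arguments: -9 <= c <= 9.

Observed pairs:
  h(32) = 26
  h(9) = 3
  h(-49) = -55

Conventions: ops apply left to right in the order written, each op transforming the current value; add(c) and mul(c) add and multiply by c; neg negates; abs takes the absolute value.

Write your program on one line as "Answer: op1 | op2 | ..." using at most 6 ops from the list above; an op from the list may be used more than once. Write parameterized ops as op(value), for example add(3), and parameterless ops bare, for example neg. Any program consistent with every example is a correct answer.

add(8) | neg | add(4) | add(2) | add(8) | neg

Check, running the answer program on each example:
  32 -> 40 -> -40 -> -36 -> -34 -> -26 -> 26
  9 -> 17 -> -17 -> -13 -> -11 -> -3 -> 3
  -49 -> -41 -> 41 -> 45 -> 47 -> 55 -> -55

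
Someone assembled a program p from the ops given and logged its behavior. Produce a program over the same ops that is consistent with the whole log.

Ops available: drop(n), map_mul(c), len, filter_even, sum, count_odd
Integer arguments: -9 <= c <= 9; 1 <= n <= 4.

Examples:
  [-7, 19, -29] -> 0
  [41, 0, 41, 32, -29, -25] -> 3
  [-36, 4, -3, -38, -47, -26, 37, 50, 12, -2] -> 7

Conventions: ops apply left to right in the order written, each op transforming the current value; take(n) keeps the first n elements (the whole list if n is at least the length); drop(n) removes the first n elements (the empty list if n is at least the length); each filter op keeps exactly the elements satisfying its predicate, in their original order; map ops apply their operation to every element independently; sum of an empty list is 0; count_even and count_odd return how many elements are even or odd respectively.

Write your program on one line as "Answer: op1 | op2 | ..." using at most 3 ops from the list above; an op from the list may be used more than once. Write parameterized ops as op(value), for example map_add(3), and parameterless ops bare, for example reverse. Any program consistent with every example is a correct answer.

drop(3) | len

Check, running the answer program on each example:
  [-7, 19, -29] -> [] -> 0
  [41, 0, 41, 32, -29, -25] -> [32, -29, -25] -> 3
  [-36, 4, -3, -38, -47, -26, 37, 50, 12, -2] -> [-38, -47, -26, 37, 50, 12, -2] -> 7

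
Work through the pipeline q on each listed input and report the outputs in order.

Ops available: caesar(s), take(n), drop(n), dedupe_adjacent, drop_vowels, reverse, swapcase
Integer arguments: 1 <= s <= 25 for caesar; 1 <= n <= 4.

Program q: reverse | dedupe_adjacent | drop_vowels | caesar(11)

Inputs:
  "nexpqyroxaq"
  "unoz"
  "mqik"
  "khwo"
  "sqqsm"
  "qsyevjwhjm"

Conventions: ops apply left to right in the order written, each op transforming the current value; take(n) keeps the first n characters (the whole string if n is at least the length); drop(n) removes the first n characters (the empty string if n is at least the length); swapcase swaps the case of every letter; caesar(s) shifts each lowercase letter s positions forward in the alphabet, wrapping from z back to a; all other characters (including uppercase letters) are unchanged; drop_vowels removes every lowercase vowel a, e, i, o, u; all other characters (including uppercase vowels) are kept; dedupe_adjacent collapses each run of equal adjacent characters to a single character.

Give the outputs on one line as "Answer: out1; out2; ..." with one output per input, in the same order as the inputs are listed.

Execution, op by op:
  "nexpqyroxaq" -> "qaxoryqpxen" -> "qaxoryqpxen" -> "qxryqpxn" -> "bicjbaiy"
  "unoz" -> "zonu" -> "zonu" -> "zn" -> "ky"
  "mqik" -> "kiqm" -> "kiqm" -> "kqm" -> "vbx"
  "khwo" -> "owhk" -> "owhk" -> "whk" -> "hsv"
  "sqqsm" -> "msqqs" -> "msqs" -> "msqs" -> "xdbd"
  "qsyevjwhjm" -> "mjhwjveysq" -> "mjhwjveysq" -> "mjhwjvysq" -> "xushugjdb"

"bicjbaiy"; "ky"; "vbx"; "hsv"; "xdbd"; "xushugjdb"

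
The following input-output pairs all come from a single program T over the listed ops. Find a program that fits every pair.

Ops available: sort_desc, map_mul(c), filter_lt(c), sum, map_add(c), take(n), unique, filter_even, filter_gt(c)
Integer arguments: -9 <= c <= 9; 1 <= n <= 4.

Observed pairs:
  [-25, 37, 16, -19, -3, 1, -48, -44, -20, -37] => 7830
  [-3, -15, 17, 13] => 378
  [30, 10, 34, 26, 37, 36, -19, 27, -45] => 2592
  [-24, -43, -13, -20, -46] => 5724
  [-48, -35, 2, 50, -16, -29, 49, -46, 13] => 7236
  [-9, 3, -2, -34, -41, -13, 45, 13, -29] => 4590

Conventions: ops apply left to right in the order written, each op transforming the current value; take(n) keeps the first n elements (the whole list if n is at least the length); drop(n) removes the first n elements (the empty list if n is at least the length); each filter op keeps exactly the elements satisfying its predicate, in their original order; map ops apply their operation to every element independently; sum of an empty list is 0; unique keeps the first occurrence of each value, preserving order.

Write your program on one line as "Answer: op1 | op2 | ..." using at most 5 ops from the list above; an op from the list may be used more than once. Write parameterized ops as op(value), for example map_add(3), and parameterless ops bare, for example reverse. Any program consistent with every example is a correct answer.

filter_lt(-9) | map_add(8) | map_mul(-6) | map_mul(9) | sum

Check, running the answer program on each example:
  [-25, 37, 16, -19, -3, 1, -48, -44, -20, -37] -> [-25, -19, -48, -44, -20, -37] -> [-17, -11, -40, -36, -12, -29] -> [102, 66, 240, 216, 72, 174] -> [918, 594, 2160, 1944, 648, 1566] -> 7830
  [-3, -15, 17, 13] -> [-15] -> [-7] -> [42] -> [378] -> 378
  [30, 10, 34, 26, 37, 36, -19, 27, -45] -> [-19, -45] -> [-11, -37] -> [66, 222] -> [594, 1998] -> 2592
  [-24, -43, -13, -20, -46] -> [-24, -43, -13, -20, -46] -> [-16, -35, -5, -12, -38] -> [96, 210, 30, 72, 228] -> [864, 1890, 270, 648, 2052] -> 5724
  [-48, -35, 2, 50, -16, -29, 49, -46, 13] -> [-48, -35, -16, -29, -46] -> [-40, -27, -8, -21, -38] -> [240, 162, 48, 126, 228] -> [2160, 1458, 432, 1134, 2052] -> 7236
  [-9, 3, -2, -34, -41, -13, 45, 13, -29] -> [-34, -41, -13, -29] -> [-26, -33, -5, -21] -> [156, 198, 30, 126] -> [1404, 1782, 270, 1134] -> 4590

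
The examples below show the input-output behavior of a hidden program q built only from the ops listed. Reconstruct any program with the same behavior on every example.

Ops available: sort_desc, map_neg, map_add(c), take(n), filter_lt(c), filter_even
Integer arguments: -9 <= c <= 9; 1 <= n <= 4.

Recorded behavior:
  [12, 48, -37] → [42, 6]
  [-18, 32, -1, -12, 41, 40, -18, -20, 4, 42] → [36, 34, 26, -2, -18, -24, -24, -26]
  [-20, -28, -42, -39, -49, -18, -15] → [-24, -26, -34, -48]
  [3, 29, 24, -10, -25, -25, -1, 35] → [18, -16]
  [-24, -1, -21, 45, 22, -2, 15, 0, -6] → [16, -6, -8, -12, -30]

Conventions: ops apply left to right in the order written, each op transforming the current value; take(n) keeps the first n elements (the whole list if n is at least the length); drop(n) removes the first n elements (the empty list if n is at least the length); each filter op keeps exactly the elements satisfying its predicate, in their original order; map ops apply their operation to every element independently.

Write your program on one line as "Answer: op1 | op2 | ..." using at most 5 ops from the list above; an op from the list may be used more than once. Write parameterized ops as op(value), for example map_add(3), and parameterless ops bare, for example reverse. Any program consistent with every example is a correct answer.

map_add(-9) | map_add(3) | sort_desc | filter_even

Check, running the answer program on each example:
  [12, 48, -37] -> [3, 39, -46] -> [6, 42, -43] -> [42, 6, -43] -> [42, 6]
  [-18, 32, -1, -12, 41, 40, -18, -20, 4, 42] -> [-27, 23, -10, -21, 32, 31, -27, -29, -5, 33] -> [-24, 26, -7, -18, 35, 34, -24, -26, -2, 36] -> [36, 35, 34, 26, -2, -7, -18, -24, -24, -26] -> [36, 34, 26, -2, -18, -24, -24, -26]
  [-20, -28, -42, -39, -49, -18, -15] -> [-29, -37, -51, -48, -58, -27, -24] -> [-26, -34, -48, -45, -55, -24, -21] -> [-21, -24, -26, -34, -45, -48, -55] -> [-24, -26, -34, -48]
  [3, 29, 24, -10, -25, -25, -1, 35] -> [-6, 20, 15, -19, -34, -34, -10, 26] -> [-3, 23, 18, -16, -31, -31, -7, 29] -> [29, 23, 18, -3, -7, -16, -31, -31] -> [18, -16]
  [-24, -1, -21, 45, 22, -2, 15, 0, -6] -> [-33, -10, -30, 36, 13, -11, 6, -9, -15] -> [-30, -7, -27, 39, 16, -8, 9, -6, -12] -> [39, 16, 9, -6, -7, -8, -12, -27, -30] -> [16, -6, -8, -12, -30]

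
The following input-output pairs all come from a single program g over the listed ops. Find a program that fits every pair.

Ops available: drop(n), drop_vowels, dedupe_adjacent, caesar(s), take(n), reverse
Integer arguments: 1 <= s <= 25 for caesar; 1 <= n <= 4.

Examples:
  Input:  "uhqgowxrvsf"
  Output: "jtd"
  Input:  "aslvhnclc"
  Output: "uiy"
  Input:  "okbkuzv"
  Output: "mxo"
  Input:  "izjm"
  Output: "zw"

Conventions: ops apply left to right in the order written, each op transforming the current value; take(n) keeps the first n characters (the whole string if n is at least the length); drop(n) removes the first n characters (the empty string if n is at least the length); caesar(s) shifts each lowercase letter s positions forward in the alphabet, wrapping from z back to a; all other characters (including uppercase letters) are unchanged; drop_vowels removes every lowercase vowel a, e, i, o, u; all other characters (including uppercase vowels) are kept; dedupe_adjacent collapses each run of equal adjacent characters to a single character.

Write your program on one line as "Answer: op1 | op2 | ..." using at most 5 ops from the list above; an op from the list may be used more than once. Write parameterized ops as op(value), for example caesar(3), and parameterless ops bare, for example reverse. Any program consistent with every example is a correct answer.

drop_vowels | drop(1) | caesar(13) | take(3) | reverse

Check, running the answer program on each example:
  "uhqgowxrvsf" -> "hqgwxrvsf" -> "qgwxrvsf" -> "dtjkeifs" -> "dtj" -> "jtd"
  "aslvhnclc" -> "slvhnclc" -> "lvhnclc" -> "yiuapyp" -> "yiu" -> "uiy"
  "okbkuzv" -> "kbkzv" -> "bkzv" -> "oxmi" -> "oxm" -> "mxo"
  "izjm" -> "zjm" -> "jm" -> "wz" -> "wz" -> "zw"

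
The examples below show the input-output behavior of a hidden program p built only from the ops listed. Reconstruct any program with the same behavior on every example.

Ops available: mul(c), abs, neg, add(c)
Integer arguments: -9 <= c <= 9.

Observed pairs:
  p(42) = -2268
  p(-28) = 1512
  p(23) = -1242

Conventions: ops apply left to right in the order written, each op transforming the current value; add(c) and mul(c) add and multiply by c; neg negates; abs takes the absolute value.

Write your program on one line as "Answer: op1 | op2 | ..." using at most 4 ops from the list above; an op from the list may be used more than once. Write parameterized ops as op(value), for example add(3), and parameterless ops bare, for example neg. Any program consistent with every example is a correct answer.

neg | mul(-6) | mul(-9)

Check, running the answer program on each example:
  42 -> -42 -> 252 -> -2268
  -28 -> 28 -> -168 -> 1512
  23 -> -23 -> 138 -> -1242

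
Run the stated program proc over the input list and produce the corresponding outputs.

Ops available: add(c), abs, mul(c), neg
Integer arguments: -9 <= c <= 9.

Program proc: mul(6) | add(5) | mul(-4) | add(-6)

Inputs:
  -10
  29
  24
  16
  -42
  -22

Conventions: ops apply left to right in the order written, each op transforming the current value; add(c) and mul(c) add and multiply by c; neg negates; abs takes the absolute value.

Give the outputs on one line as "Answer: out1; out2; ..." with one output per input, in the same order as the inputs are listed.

Execution, op by op:
  -10 -> -60 -> -55 -> 220 -> 214
  29 -> 174 -> 179 -> -716 -> -722
  24 -> 144 -> 149 -> -596 -> -602
  16 -> 96 -> 101 -> -404 -> -410
  -42 -> -252 -> -247 -> 988 -> 982
  -22 -> -132 -> -127 -> 508 -> 502

214; -722; -602; -410; 982; 502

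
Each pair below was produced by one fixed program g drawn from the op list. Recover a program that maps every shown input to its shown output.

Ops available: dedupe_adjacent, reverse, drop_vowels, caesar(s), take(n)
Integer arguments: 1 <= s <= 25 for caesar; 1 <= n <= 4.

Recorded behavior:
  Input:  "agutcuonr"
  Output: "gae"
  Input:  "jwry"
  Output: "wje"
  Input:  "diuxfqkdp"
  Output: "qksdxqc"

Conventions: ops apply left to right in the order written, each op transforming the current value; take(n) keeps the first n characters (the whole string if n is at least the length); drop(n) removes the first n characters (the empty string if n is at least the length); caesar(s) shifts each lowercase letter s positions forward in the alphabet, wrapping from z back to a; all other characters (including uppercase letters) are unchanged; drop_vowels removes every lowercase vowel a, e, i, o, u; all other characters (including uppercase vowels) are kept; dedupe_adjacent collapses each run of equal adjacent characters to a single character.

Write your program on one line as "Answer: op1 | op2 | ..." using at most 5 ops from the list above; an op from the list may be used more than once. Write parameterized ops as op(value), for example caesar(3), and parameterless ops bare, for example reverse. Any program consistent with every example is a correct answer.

drop_vowels | caesar(2) | drop_vowels | caesar(11)

Check, running the answer program on each example:
  "agutcuonr" -> "gtcnr" -> "ivept" -> "vpt" -> "gae"
  "jwry" -> "jwry" -> "lyta" -> "lyt" -> "wje"
  "diuxfqkdp" -> "dxfqkdp" -> "fzhsmfr" -> "fzhsmfr" -> "qksdxqc"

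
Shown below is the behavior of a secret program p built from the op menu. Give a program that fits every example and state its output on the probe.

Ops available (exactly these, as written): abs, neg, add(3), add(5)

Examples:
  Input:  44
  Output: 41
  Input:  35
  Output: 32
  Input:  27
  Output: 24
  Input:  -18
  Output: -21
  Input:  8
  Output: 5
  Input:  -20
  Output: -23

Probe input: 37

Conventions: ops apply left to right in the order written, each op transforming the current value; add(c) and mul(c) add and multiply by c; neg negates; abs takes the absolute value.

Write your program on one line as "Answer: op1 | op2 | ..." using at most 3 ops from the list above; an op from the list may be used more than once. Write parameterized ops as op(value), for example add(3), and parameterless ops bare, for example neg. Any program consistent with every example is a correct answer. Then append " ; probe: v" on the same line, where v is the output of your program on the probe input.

neg | add(3) | neg ; probe: 34

Check, running the answer program on each example:
  44 -> -44 -> -41 -> 41
  35 -> -35 -> -32 -> 32
  27 -> -27 -> -24 -> 24
  -18 -> 18 -> 21 -> -21
  8 -> -8 -> -5 -> 5
  -20 -> 20 -> 23 -> -23
  probe: 37 -> -37 -> -34 -> 34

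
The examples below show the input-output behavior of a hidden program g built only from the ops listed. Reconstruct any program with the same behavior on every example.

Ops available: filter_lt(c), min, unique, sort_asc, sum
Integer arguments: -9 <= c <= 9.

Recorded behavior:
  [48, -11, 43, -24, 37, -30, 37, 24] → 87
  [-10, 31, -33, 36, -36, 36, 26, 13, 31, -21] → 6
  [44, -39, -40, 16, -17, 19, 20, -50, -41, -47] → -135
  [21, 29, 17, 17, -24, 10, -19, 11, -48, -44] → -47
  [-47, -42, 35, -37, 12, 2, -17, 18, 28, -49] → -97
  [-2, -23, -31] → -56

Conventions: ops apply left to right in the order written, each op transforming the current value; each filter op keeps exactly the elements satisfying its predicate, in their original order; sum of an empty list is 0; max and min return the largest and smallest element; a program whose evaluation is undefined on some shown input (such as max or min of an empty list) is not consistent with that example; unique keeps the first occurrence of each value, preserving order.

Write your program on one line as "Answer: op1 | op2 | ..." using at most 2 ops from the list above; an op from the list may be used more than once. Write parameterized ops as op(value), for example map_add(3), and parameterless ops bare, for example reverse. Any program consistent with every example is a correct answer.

unique | sum

Check, running the answer program on each example:
  [48, -11, 43, -24, 37, -30, 37, 24] -> [48, -11, 43, -24, 37, -30, 24] -> 87
  [-10, 31, -33, 36, -36, 36, 26, 13, 31, -21] -> [-10, 31, -33, 36, -36, 26, 13, -21] -> 6
  [44, -39, -40, 16, -17, 19, 20, -50, -41, -47] -> [44, -39, -40, 16, -17, 19, 20, -50, -41, -47] -> -135
  [21, 29, 17, 17, -24, 10, -19, 11, -48, -44] -> [21, 29, 17, -24, 10, -19, 11, -48, -44] -> -47
  [-47, -42, 35, -37, 12, 2, -17, 18, 28, -49] -> [-47, -42, 35, -37, 12, 2, -17, 18, 28, -49] -> -97
  [-2, -23, -31] -> [-2, -23, -31] -> -56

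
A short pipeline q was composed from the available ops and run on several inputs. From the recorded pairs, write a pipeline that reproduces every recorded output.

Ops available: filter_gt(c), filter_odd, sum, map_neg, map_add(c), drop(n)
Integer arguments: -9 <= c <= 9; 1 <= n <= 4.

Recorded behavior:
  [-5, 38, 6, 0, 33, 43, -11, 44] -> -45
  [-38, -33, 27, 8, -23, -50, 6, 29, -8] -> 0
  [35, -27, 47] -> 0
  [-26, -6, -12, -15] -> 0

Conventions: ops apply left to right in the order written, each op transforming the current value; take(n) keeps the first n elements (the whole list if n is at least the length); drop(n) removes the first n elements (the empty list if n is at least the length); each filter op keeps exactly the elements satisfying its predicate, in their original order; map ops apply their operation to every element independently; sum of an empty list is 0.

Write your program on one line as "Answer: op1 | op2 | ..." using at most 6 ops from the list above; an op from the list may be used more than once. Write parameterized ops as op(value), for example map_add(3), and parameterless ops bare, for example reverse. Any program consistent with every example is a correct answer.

filter_gt(-4) | filter_gt(6) | map_add(1) | drop(3) | map_neg | sum

Check, running the answer program on each example:
  [-5, 38, 6, 0, 33, 43, -11, 44] -> [38, 6, 0, 33, 43, 44] -> [38, 33, 43, 44] -> [39, 34, 44, 45] -> [45] -> [-45] -> -45
  [-38, -33, 27, 8, -23, -50, 6, 29, -8] -> [27, 8, 6, 29] -> [27, 8, 29] -> [28, 9, 30] -> [] -> [] -> 0
  [35, -27, 47] -> [35, 47] -> [35, 47] -> [36, 48] -> [] -> [] -> 0
  [-26, -6, -12, -15] -> [] -> [] -> [] -> [] -> [] -> 0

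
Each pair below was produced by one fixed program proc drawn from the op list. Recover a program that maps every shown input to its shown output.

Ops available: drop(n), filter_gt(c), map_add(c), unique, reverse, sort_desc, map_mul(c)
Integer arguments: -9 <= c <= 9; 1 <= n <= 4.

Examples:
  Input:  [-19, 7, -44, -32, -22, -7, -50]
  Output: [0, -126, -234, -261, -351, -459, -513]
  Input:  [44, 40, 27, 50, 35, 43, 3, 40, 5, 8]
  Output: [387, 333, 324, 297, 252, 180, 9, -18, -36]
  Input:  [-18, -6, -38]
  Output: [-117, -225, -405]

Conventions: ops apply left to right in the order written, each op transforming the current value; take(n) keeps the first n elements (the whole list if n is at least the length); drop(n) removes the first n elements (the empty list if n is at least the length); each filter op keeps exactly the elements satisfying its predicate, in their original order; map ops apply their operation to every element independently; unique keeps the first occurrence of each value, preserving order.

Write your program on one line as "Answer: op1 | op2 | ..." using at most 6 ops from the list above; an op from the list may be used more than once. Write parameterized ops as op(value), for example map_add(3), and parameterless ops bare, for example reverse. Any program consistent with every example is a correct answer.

map_add(-7) | map_mul(-9) | map_mul(-1) | sort_desc | unique

Check, running the answer program on each example:
  [-19, 7, -44, -32, -22, -7, -50] -> [-26, 0, -51, -39, -29, -14, -57] -> [234, 0, 459, 351, 261, 126, 513] -> [-234, 0, -459, -351, -261, -126, -513] -> [0, -126, -234, -261, -351, -459, -513] -> [0, -126, -234, -261, -351, -459, -513]
  [44, 40, 27, 50, 35, 43, 3, 40, 5, 8] -> [37, 33, 20, 43, 28, 36, -4, 33, -2, 1] -> [-333, -297, -180, -387, -252, -324, 36, -297, 18, -9] -> [333, 297, 180, 387, 252, 324, -36, 297, -18, 9] -> [387, 333, 324, 297, 297, 252, 180, 9, -18, -36] -> [387, 333, 324, 297, 252, 180, 9, -18, -36]
  [-18, -6, -38] -> [-25, -13, -45] -> [225, 117, 405] -> [-225, -117, -405] -> [-117, -225, -405] -> [-117, -225, -405]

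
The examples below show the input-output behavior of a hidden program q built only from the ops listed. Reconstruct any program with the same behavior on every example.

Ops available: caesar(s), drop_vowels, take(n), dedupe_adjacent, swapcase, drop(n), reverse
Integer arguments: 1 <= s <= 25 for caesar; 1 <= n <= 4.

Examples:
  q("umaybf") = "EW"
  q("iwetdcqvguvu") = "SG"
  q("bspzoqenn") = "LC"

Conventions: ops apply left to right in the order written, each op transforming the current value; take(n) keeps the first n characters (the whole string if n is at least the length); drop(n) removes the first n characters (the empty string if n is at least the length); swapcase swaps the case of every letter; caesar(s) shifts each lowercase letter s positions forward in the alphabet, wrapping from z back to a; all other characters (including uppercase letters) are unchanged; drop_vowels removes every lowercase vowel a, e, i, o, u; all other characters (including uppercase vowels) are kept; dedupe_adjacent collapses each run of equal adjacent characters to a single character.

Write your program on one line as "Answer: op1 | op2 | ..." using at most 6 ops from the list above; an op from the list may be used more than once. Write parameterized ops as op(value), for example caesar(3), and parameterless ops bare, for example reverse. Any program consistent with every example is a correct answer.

dedupe_adjacent | take(4) | take(2) | caesar(10) | swapcase

Check, running the answer program on each example:
  "umaybf" -> "umaybf" -> "umay" -> "um" -> "ew" -> "EW"
  "iwetdcqvguvu" -> "iwetdcqvguvu" -> "iwet" -> "iw" -> "sg" -> "SG"
  "bspzoqenn" -> "bspzoqen" -> "bspz" -> "bs" -> "lc" -> "LC"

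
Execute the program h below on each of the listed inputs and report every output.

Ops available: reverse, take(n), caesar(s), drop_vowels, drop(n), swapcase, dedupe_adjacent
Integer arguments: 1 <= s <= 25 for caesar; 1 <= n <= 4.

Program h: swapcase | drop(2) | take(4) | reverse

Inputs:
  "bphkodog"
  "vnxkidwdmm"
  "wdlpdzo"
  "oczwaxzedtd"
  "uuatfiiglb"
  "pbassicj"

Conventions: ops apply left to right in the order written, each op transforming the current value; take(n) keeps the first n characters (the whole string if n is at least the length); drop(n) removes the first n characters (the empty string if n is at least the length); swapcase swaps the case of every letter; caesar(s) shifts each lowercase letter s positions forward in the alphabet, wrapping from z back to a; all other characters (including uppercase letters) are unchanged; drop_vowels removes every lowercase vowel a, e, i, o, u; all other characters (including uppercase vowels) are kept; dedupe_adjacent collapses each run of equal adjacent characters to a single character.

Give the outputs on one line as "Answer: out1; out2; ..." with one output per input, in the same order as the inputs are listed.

Execution, op by op:
  "bphkodog" -> "BPHKODOG" -> "HKODOG" -> "HKOD" -> "DOKH"
  "vnxkidwdmm" -> "VNXKIDWDMM" -> "XKIDWDMM" -> "XKID" -> "DIKX"
  "wdlpdzo" -> "WDLPDZO" -> "LPDZO" -> "LPDZ" -> "ZDPL"
  "oczwaxzedtd" -> "OCZWAXZEDTD" -> "ZWAXZEDTD" -> "ZWAX" -> "XAWZ"
  "uuatfiiglb" -> "UUATFIIGLB" -> "ATFIIGLB" -> "ATFI" -> "IFTA"
  "pbassicj" -> "PBASSICJ" -> "ASSICJ" -> "ASSI" -> "ISSA"

"DOKH"; "DIKX"; "ZDPL"; "XAWZ"; "IFTA"; "ISSA"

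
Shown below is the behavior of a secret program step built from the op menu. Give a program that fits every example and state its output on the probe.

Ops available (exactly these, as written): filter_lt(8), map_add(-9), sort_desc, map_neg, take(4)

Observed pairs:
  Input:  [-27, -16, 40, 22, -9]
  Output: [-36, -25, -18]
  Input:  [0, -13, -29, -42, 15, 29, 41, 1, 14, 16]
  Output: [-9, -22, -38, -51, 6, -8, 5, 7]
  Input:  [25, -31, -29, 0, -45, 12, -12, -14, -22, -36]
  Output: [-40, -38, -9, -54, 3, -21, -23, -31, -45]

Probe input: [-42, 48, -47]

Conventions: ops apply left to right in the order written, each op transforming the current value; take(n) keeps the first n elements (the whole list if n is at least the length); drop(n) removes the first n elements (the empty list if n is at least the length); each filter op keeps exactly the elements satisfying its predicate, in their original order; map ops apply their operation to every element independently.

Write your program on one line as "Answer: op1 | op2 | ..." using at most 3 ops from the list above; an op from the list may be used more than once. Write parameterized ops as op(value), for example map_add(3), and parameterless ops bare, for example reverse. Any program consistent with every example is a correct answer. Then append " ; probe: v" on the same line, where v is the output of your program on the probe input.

map_add(-9) | filter_lt(8) ; probe: [-51, -56]

Check, running the answer program on each example:
  [-27, -16, 40, 22, -9] -> [-36, -25, 31, 13, -18] -> [-36, -25, -18]
  [0, -13, -29, -42, 15, 29, 41, 1, 14, 16] -> [-9, -22, -38, -51, 6, 20, 32, -8, 5, 7] -> [-9, -22, -38, -51, 6, -8, 5, 7]
  [25, -31, -29, 0, -45, 12, -12, -14, -22, -36] -> [16, -40, -38, -9, -54, 3, -21, -23, -31, -45] -> [-40, -38, -9, -54, 3, -21, -23, -31, -45]
  probe: [-42, 48, -47] -> [-51, 39, -56] -> [-51, -56]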